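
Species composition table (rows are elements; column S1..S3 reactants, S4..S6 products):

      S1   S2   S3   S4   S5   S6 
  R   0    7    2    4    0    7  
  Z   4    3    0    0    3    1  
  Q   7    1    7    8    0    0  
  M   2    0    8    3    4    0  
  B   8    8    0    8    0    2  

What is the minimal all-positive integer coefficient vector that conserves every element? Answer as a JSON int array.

Coefficients: [1, 6, 5, 6, 6, 4]

R: 1·0+6·7+5·2 = 52 | 6·4+6·0+4·7 = 52
Z: 1·4+6·3+5·0 = 22 | 6·0+6·3+4·1 = 22
Q: 1·7+6·1+5·7 = 48 | 6·8+6·0+4·0 = 48
M: 1·2+6·0+5·8 = 42 | 6·3+6·4+4·0 = 42
B: 1·8+6·8+5·0 = 56 | 6·8+6·0+4·2 = 56
gcd(1,6,5,6,6,4) = 1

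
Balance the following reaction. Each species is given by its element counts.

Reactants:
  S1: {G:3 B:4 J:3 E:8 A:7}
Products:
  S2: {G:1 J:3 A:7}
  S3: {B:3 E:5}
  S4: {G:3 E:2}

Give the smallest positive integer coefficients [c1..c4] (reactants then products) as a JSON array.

Coefficients: [3, 3, 4, 2]

G: 3·3 = 9 | 3·1+4·0+2·3 = 9
B: 3·4 = 12 | 3·0+4·3+2·0 = 12
J: 3·3 = 9 | 3·3+4·0+2·0 = 9
E: 3·8 = 24 | 3·0+4·5+2·2 = 24
A: 3·7 = 21 | 3·7+4·0+2·0 = 21
gcd(3,3,4,2) = 1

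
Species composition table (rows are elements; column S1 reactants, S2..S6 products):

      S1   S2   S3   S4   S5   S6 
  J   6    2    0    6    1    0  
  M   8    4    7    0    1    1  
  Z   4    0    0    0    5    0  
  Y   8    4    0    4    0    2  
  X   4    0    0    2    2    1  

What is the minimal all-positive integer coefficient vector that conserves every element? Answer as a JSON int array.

J: 5·6 = 30 | 4·2+2·0+3·6+4·1+6·0 = 30
M: 5·8 = 40 | 4·4+2·7+3·0+4·1+6·1 = 40
Z: 5·4 = 20 | 4·0+2·0+3·0+4·5+6·0 = 20
Y: 5·8 = 40 | 4·4+2·0+3·4+4·0+6·2 = 40
X: 5·4 = 20 | 4·0+2·0+3·2+4·2+6·1 = 20
gcd(5,4,2,3,4,6) = 1

Coefficients: [5, 4, 2, 3, 4, 6]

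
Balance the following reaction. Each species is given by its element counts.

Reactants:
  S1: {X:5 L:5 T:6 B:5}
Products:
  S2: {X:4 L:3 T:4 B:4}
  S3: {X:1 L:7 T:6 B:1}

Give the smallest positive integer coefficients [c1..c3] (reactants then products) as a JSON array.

X: 5·5 = 25 | 6·4+1·1 = 25
L: 5·5 = 25 | 6·3+1·7 = 25
T: 5·6 = 30 | 6·4+1·6 = 30
B: 5·5 = 25 | 6·4+1·1 = 25
gcd(5,6,1) = 1

Coefficients: [5, 6, 1]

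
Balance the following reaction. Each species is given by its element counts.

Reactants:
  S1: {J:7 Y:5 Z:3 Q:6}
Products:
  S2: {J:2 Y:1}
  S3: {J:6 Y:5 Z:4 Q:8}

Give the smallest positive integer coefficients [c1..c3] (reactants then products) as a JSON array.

J: 4·7 = 28 | 5·2+3·6 = 28
Y: 4·5 = 20 | 5·1+3·5 = 20
Z: 4·3 = 12 | 5·0+3·4 = 12
Q: 4·6 = 24 | 5·0+3·8 = 24
gcd(4,5,3) = 1

Coefficients: [4, 5, 3]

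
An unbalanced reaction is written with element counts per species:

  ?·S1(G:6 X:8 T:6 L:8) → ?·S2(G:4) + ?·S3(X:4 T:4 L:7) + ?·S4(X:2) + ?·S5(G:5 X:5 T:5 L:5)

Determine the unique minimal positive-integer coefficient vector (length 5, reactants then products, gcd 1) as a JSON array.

G: 3·6 = 18 | 2·4+2·0+3·0+2·5 = 18
X: 3·8 = 24 | 2·0+2·4+3·2+2·5 = 24
T: 3·6 = 18 | 2·0+2·4+3·0+2·5 = 18
L: 3·8 = 24 | 2·0+2·7+3·0+2·5 = 24
gcd(3,2,2,3,2) = 1

Coefficients: [3, 2, 2, 3, 2]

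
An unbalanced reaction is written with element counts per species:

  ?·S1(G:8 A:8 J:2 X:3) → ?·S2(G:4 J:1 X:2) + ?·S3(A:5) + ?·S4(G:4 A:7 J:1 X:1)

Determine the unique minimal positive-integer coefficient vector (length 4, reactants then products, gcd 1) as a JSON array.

Coefficients: [5, 5, 1, 5]

G: 5·8 = 40 | 5·4+1·0+5·4 = 40
A: 5·8 = 40 | 5·0+1·5+5·7 = 40
J: 5·2 = 10 | 5·1+1·0+5·1 = 10
X: 5·3 = 15 | 5·2+1·0+5·1 = 15
gcd(5,5,1,5) = 1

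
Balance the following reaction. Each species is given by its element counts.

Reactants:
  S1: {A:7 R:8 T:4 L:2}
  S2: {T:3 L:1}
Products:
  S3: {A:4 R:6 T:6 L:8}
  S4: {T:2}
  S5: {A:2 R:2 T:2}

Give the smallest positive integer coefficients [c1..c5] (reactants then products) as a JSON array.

A: 2·7+4·0 = 14 | 1·4+2·0+5·2 = 14
R: 2·8+4·0 = 16 | 1·6+2·0+5·2 = 16
T: 2·4+4·3 = 20 | 1·6+2·2+5·2 = 20
L: 2·2+4·1 = 8 | 1·8+2·0+5·0 = 8
gcd(2,4,1,2,5) = 1

Coefficients: [2, 4, 1, 2, 5]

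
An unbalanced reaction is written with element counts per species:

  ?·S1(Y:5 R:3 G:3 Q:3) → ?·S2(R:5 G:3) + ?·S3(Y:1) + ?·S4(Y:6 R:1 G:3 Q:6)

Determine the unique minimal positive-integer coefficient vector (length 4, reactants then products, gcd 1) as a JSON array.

Coefficients: [2, 1, 4, 1]

Y: 2·5 = 10 | 1·0+4·1+1·6 = 10
R: 2·3 = 6 | 1·5+4·0+1·1 = 6
G: 2·3 = 6 | 1·3+4·0+1·3 = 6
Q: 2·3 = 6 | 1·0+4·0+1·6 = 6
gcd(2,1,4,1) = 1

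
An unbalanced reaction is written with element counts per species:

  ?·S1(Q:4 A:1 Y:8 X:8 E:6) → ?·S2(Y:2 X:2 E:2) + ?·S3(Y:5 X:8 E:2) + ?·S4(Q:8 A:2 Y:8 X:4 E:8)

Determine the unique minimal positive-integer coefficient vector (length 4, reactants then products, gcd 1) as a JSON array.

Q: 6·4 = 24 | 2·0+4·0+3·8 = 24
A: 6·1 = 6 | 2·0+4·0+3·2 = 6
Y: 6·8 = 48 | 2·2+4·5+3·8 = 48
X: 6·8 = 48 | 2·2+4·8+3·4 = 48
E: 6·6 = 36 | 2·2+4·2+3·8 = 36
gcd(6,2,4,3) = 1

Coefficients: [6, 2, 4, 3]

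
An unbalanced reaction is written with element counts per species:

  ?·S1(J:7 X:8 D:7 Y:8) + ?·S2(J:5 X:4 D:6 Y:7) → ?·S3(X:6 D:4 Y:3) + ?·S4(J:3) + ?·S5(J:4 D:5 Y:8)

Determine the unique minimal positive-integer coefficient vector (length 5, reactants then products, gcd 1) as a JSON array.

Coefficients: [1, 4, 4, 5, 3]

J: 1·7+4·5 = 27 | 4·0+5·3+3·4 = 27
X: 1·8+4·4 = 24 | 4·6+5·0+3·0 = 24
D: 1·7+4·6 = 31 | 4·4+5·0+3·5 = 31
Y: 1·8+4·7 = 36 | 4·3+5·0+3·8 = 36
gcd(1,4,4,5,3) = 1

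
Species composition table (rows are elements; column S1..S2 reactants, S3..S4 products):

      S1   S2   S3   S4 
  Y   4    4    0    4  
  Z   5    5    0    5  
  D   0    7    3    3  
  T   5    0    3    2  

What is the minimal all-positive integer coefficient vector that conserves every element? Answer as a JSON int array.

Coefficients: [3, 3, 1, 6]

Y: 3·4+3·4 = 24 | 1·0+6·4 = 24
Z: 3·5+3·5 = 30 | 1·0+6·5 = 30
D: 3·0+3·7 = 21 | 1·3+6·3 = 21
T: 3·5+3·0 = 15 | 1·3+6·2 = 15
gcd(3,3,1,6) = 1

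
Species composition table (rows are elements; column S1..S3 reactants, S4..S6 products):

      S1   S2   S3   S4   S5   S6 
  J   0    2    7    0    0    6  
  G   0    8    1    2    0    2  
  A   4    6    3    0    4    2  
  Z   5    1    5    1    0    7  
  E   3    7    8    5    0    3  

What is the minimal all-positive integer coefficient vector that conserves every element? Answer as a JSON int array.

J: 3·0+2·2+2·7 = 18 | 6·0+6·0+3·6 = 18
G: 3·0+2·8+2·1 = 18 | 6·2+6·0+3·2 = 18
A: 3·4+2·6+2·3 = 30 | 6·0+6·4+3·2 = 30
Z: 3·5+2·1+2·5 = 27 | 6·1+6·0+3·7 = 27
E: 3·3+2·7+2·8 = 39 | 6·5+6·0+3·3 = 39
gcd(3,2,2,6,6,3) = 1

Coefficients: [3, 2, 2, 6, 6, 3]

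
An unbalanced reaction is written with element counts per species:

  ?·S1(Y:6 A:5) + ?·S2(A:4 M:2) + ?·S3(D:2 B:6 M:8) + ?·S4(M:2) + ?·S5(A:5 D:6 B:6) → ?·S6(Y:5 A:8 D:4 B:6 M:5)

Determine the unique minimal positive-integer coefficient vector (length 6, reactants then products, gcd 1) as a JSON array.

Coefficients: [5, 2, 3, 1, 3, 6]

Y: 5·6+2·0+3·0+1·0+3·0 = 30 | 6·5 = 30
A: 5·5+2·4+3·0+1·0+3·5 = 48 | 6·8 = 48
D: 5·0+2·0+3·2+1·0+3·6 = 24 | 6·4 = 24
B: 5·0+2·0+3·6+1·0+3·6 = 36 | 6·6 = 36
M: 5·0+2·2+3·8+1·2+3·0 = 30 | 6·5 = 30
gcd(5,2,3,1,3,6) = 1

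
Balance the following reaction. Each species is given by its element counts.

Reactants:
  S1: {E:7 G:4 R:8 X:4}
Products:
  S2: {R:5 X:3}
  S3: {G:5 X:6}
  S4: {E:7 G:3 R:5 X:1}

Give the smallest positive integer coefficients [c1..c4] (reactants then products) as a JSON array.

Coefficients: [5, 3, 1, 5]

E: 5·7 = 35 | 3·0+1·0+5·7 = 35
G: 5·4 = 20 | 3·0+1·5+5·3 = 20
R: 5·8 = 40 | 3·5+1·0+5·5 = 40
X: 5·4 = 20 | 3·3+1·6+5·1 = 20
gcd(5,3,1,5) = 1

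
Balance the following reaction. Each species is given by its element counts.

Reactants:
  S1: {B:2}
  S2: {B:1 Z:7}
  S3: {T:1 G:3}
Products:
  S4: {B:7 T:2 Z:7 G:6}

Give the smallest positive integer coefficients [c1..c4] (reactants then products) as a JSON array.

B: 3·2+1·1+2·0 = 7 | 1·7 = 7
T: 3·0+1·0+2·1 = 2 | 1·2 = 2
Z: 3·0+1·7+2·0 = 7 | 1·7 = 7
G: 3·0+1·0+2·3 = 6 | 1·6 = 6
gcd(3,1,2,1) = 1

Coefficients: [3, 1, 2, 1]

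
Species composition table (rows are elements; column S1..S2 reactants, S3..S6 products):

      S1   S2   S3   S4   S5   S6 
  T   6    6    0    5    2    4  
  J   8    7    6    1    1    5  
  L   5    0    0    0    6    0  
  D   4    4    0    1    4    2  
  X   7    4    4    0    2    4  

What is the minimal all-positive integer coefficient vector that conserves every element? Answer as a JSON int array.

T: 6·6+3·6 = 54 | 5·0+4·5+5·2+6·4 = 54
J: 6·8+3·7 = 69 | 5·6+4·1+5·1+6·5 = 69
L: 6·5+3·0 = 30 | 5·0+4·0+5·6+6·0 = 30
D: 6·4+3·4 = 36 | 5·0+4·1+5·4+6·2 = 36
X: 6·7+3·4 = 54 | 5·4+4·0+5·2+6·4 = 54
gcd(6,3,5,4,5,6) = 1

Coefficients: [6, 3, 5, 4, 5, 6]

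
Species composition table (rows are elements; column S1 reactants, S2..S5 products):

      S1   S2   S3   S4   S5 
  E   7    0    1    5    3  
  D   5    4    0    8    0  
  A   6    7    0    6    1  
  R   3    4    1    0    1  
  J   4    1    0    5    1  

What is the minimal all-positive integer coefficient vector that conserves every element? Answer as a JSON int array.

Coefficients: [4, 1, 3, 2, 5]

E: 4·7 = 28 | 1·0+3·1+2·5+5·3 = 28
D: 4·5 = 20 | 1·4+3·0+2·8+5·0 = 20
A: 4·6 = 24 | 1·7+3·0+2·6+5·1 = 24
R: 4·3 = 12 | 1·4+3·1+2·0+5·1 = 12
J: 4·4 = 16 | 1·1+3·0+2·5+5·1 = 16
gcd(4,1,3,2,5) = 1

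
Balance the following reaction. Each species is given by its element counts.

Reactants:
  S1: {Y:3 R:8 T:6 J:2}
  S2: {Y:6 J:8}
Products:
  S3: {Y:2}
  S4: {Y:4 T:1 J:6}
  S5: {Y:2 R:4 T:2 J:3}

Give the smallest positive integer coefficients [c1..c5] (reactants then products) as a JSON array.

Coefficients: [2, 4, 3, 4, 4]

Y: 2·3+4·6 = 30 | 3·2+4·4+4·2 = 30
R: 2·8+4·0 = 16 | 3·0+4·0+4·4 = 16
T: 2·6+4·0 = 12 | 3·0+4·1+4·2 = 12
J: 2·2+4·8 = 36 | 3·0+4·6+4·3 = 36
gcd(2,4,3,4,4) = 1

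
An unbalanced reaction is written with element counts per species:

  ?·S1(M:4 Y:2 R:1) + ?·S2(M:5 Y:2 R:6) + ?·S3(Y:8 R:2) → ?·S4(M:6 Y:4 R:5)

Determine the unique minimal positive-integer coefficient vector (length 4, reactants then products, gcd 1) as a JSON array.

M: 4·4+4·5+1·0 = 36 | 6·6 = 36
Y: 4·2+4·2+1·8 = 24 | 6·4 = 24
R: 4·1+4·6+1·2 = 30 | 6·5 = 30
gcd(4,4,1,6) = 1

Coefficients: [4, 4, 1, 6]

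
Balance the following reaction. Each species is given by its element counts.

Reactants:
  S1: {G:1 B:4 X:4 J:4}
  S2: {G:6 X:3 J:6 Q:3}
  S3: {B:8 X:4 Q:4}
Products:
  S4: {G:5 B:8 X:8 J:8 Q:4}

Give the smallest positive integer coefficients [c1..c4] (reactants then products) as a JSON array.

G: 6·1+4·6+3·0 = 30 | 6·5 = 30
B: 6·4+4·0+3·8 = 48 | 6·8 = 48
X: 6·4+4·3+3·4 = 48 | 6·8 = 48
J: 6·4+4·6+3·0 = 48 | 6·8 = 48
Q: 6·0+4·3+3·4 = 24 | 6·4 = 24
gcd(6,4,3,6) = 1

Coefficients: [6, 4, 3, 6]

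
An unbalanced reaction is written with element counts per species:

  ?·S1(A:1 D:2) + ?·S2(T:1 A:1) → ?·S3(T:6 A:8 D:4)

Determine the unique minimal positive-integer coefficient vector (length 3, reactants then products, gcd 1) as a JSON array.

T: 2·0+6·1 = 6 | 1·6 = 6
A: 2·1+6·1 = 8 | 1·8 = 8
D: 2·2+6·0 = 4 | 1·4 = 4
gcd(2,6,1) = 1

Coefficients: [2, 6, 1]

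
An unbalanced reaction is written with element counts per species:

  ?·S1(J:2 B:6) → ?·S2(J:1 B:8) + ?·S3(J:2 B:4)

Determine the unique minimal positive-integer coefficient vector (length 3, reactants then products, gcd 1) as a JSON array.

J: 6·2 = 12 | 2·1+5·2 = 12
B: 6·6 = 36 | 2·8+5·4 = 36
gcd(6,2,5) = 1

Coefficients: [6, 2, 5]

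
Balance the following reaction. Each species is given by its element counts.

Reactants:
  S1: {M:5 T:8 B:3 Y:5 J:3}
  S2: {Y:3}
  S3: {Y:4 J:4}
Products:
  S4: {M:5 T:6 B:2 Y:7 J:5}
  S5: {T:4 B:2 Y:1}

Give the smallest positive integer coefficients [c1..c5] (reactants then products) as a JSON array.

M: 6·5+1·0+3·0 = 30 | 6·5+3·0 = 30
T: 6·8+1·0+3·0 = 48 | 6·6+3·4 = 48
B: 6·3+1·0+3·0 = 18 | 6·2+3·2 = 18
Y: 6·5+1·3+3·4 = 45 | 6·7+3·1 = 45
J: 6·3+1·0+3·4 = 30 | 6·5+3·0 = 30
gcd(6,1,3,6,3) = 1

Coefficients: [6, 1, 3, 6, 3]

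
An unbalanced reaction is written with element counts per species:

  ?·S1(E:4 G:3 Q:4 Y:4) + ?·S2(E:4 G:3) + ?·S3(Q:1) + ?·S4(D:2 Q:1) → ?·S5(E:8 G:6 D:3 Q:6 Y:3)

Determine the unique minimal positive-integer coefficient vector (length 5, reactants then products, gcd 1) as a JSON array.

Coefficients: [3, 5, 6, 6, 4]

E: 3·4+5·4+6·0+6·0 = 32 | 4·8 = 32
G: 3·3+5·3+6·0+6·0 = 24 | 4·6 = 24
D: 3·0+5·0+6·0+6·2 = 12 | 4·3 = 12
Q: 3·4+5·0+6·1+6·1 = 24 | 4·6 = 24
Y: 3·4+5·0+6·0+6·0 = 12 | 4·3 = 12
gcd(3,5,6,6,4) = 1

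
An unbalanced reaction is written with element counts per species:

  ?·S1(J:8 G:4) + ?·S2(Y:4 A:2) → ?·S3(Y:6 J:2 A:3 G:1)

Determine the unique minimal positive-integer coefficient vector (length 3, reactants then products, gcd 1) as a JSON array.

Y: 1·0+6·4 = 24 | 4·6 = 24
J: 1·8+6·0 = 8 | 4·2 = 8
A: 1·0+6·2 = 12 | 4·3 = 12
G: 1·4+6·0 = 4 | 4·1 = 4
gcd(1,6,4) = 1

Coefficients: [1, 6, 4]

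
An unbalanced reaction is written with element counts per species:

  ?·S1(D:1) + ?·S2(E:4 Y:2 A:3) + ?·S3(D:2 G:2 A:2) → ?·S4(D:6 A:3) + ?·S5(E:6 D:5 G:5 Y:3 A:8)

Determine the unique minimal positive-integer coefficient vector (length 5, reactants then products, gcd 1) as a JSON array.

E: 6·0+3·4+5·0 = 12 | 1·0+2·6 = 12
D: 6·1+3·0+5·2 = 16 | 1·6+2·5 = 16
G: 6·0+3·0+5·2 = 10 | 1·0+2·5 = 10
Y: 6·0+3·2+5·0 = 6 | 1·0+2·3 = 6
A: 6·0+3·3+5·2 = 19 | 1·3+2·8 = 19
gcd(6,3,5,1,2) = 1

Coefficients: [6, 3, 5, 1, 2]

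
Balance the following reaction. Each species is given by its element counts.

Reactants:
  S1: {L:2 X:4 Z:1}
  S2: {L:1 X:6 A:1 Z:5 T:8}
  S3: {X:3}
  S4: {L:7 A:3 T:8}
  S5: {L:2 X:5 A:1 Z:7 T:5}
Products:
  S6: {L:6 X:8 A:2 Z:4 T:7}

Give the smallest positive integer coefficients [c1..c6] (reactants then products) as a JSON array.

L: 5·2+1·1+4·0+3·7+2·2 = 36 | 6·6 = 36
X: 5·4+1·6+4·3+3·0+2·5 = 48 | 6·8 = 48
A: 5·0+1·1+4·0+3·3+2·1 = 12 | 6·2 = 12
Z: 5·1+1·5+4·0+3·0+2·7 = 24 | 6·4 = 24
T: 5·0+1·8+4·0+3·8+2·5 = 42 | 6·7 = 42
gcd(5,1,4,3,2,6) = 1

Coefficients: [5, 1, 4, 3, 2, 6]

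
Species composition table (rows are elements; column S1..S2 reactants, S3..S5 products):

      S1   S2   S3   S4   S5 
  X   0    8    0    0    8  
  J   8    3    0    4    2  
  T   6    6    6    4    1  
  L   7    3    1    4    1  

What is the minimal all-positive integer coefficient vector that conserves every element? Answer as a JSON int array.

X: 2·0+4·8 = 32 | 2·0+5·0+4·8 = 32
J: 2·8+4·3 = 28 | 2·0+5·4+4·2 = 28
T: 2·6+4·6 = 36 | 2·6+5·4+4·1 = 36
L: 2·7+4·3 = 26 | 2·1+5·4+4·1 = 26
gcd(2,4,2,5,4) = 1

Coefficients: [2, 4, 2, 5, 4]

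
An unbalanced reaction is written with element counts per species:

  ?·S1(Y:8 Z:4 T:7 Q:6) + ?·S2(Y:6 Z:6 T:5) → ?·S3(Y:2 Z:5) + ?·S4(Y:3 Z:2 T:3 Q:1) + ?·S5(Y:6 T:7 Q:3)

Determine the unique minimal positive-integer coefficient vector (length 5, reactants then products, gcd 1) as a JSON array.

Y: 3·8+5·6 = 54 | 6·2+6·3+4·6 = 54
Z: 3·4+5·6 = 42 | 6·5+6·2+4·0 = 42
T: 3·7+5·5 = 46 | 6·0+6·3+4·7 = 46
Q: 3·6+5·0 = 18 | 6·0+6·1+4·3 = 18
gcd(3,5,6,6,4) = 1

Coefficients: [3, 5, 6, 6, 4]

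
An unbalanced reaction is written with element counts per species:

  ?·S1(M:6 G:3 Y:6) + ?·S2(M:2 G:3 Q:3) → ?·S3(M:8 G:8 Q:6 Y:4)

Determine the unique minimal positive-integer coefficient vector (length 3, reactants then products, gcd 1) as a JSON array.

Coefficients: [2, 6, 3]

M: 2·6+6·2 = 24 | 3·8 = 24
G: 2·3+6·3 = 24 | 3·8 = 24
Q: 2·0+6·3 = 18 | 3·6 = 18
Y: 2·6+6·0 = 12 | 3·4 = 12
gcd(2,6,3) = 1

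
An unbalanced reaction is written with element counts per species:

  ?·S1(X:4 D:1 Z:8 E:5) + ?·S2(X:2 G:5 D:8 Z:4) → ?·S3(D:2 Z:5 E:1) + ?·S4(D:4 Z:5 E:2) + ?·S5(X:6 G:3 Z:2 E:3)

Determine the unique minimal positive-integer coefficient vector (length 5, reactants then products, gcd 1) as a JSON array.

X: 6·4+3·2 = 30 | 5·0+5·0+5·6 = 30
G: 6·0+3·5 = 15 | 5·0+5·0+5·3 = 15
D: 6·1+3·8 = 30 | 5·2+5·4+5·0 = 30
Z: 6·8+3·4 = 60 | 5·5+5·5+5·2 = 60
E: 6·5+3·0 = 30 | 5·1+5·2+5·3 = 30
gcd(6,3,5,5,5) = 1

Coefficients: [6, 3, 5, 5, 5]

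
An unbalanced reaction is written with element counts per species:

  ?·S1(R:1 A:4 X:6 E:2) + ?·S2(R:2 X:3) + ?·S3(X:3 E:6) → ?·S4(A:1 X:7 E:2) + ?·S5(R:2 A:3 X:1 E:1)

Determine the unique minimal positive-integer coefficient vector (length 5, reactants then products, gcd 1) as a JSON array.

Coefficients: [6, 3, 1, 6, 6]

R: 6·1+3·2+1·0 = 12 | 6·0+6·2 = 12
A: 6·4+3·0+1·0 = 24 | 6·1+6·3 = 24
X: 6·6+3·3+1·3 = 48 | 6·7+6·1 = 48
E: 6·2+3·0+1·6 = 18 | 6·2+6·1 = 18
gcd(6,3,1,6,6) = 1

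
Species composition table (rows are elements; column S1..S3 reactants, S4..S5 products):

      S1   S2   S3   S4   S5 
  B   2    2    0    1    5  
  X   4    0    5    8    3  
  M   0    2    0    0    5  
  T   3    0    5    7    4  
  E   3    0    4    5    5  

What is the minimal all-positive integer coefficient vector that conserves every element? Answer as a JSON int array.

Coefficients: [2, 5, 6, 4, 2]

B: 2·2+5·2+6·0 = 14 | 4·1+2·5 = 14
X: 2·4+5·0+6·5 = 38 | 4·8+2·3 = 38
M: 2·0+5·2+6·0 = 10 | 4·0+2·5 = 10
T: 2·3+5·0+6·5 = 36 | 4·7+2·4 = 36
E: 2·3+5·0+6·4 = 30 | 4·5+2·5 = 30
gcd(2,5,6,4,2) = 1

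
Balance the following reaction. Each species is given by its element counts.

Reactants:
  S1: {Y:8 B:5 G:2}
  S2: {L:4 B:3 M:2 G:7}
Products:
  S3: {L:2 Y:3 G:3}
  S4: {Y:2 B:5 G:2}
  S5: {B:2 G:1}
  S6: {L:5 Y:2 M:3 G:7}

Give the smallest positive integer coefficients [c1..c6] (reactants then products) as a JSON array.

L: 3·0+6·4 = 24 | 2·2+5·0+4·0+4·5 = 24
Y: 3·8+6·0 = 24 | 2·3+5·2+4·0+4·2 = 24
B: 3·5+6·3 = 33 | 2·0+5·5+4·2+4·0 = 33
M: 3·0+6·2 = 12 | 2·0+5·0+4·0+4·3 = 12
G: 3·2+6·7 = 48 | 2·3+5·2+4·1+4·7 = 48
gcd(3,6,2,5,4,4) = 1

Coefficients: [3, 6, 2, 5, 4, 4]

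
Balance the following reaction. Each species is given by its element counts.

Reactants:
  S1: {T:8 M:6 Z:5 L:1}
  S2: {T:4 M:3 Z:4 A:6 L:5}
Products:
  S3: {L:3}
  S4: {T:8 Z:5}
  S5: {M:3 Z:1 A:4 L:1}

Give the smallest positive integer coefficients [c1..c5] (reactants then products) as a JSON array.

T: 1·8+4·4 = 24 | 5·0+3·8+6·0 = 24
M: 1·6+4·3 = 18 | 5·0+3·0+6·3 = 18
Z: 1·5+4·4 = 21 | 5·0+3·5+6·1 = 21
A: 1·0+4·6 = 24 | 5·0+3·0+6·4 = 24
L: 1·1+4·5 = 21 | 5·3+3·0+6·1 = 21
gcd(1,4,5,3,6) = 1

Coefficients: [1, 4, 5, 3, 6]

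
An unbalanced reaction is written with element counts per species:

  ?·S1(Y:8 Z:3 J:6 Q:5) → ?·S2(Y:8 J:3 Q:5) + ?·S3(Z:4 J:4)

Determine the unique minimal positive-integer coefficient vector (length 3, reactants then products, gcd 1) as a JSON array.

Y: 4·8 = 32 | 4·8+3·0 = 32
Z: 4·3 = 12 | 4·0+3·4 = 12
J: 4·6 = 24 | 4·3+3·4 = 24
Q: 4·5 = 20 | 4·5+3·0 = 20
gcd(4,4,3) = 1

Coefficients: [4, 4, 3]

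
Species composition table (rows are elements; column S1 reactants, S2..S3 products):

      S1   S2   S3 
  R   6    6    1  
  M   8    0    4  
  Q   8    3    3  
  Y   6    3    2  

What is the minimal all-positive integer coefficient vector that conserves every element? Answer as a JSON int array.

R: 3·6 = 18 | 2·6+6·1 = 18
M: 3·8 = 24 | 2·0+6·4 = 24
Q: 3·8 = 24 | 2·3+6·3 = 24
Y: 3·6 = 18 | 2·3+6·2 = 18
gcd(3,2,6) = 1

Coefficients: [3, 2, 6]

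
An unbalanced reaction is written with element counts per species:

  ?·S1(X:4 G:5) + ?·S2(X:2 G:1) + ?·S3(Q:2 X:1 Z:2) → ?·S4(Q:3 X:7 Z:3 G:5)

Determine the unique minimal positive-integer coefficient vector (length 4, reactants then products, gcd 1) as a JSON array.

Q: 3·0+5·0+6·2 = 12 | 4·3 = 12
X: 3·4+5·2+6·1 = 28 | 4·7 = 28
Z: 3·0+5·0+6·2 = 12 | 4·3 = 12
G: 3·5+5·1+6·0 = 20 | 4·5 = 20
gcd(3,5,6,4) = 1

Coefficients: [3, 5, 6, 4]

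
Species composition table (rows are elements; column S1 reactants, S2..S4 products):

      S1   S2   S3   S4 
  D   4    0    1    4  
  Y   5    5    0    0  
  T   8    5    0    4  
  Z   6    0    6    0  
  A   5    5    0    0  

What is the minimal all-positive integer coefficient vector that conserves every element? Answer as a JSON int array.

D: 4·4 = 16 | 4·0+4·1+3·4 = 16
Y: 4·5 = 20 | 4·5+4·0+3·0 = 20
T: 4·8 = 32 | 4·5+4·0+3·4 = 32
Z: 4·6 = 24 | 4·0+4·6+3·0 = 24
A: 4·5 = 20 | 4·5+4·0+3·0 = 20
gcd(4,4,4,3) = 1

Coefficients: [4, 4, 4, 3]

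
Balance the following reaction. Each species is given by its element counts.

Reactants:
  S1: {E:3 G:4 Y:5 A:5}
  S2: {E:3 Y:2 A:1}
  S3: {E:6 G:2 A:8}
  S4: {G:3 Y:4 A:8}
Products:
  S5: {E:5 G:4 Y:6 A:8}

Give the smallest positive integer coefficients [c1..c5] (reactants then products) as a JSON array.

Coefficients: [4, 4, 1, 2, 6]

E: 4·3+4·3+1·6+2·0 = 30 | 6·5 = 30
G: 4·4+4·0+1·2+2·3 = 24 | 6·4 = 24
Y: 4·5+4·2+1·0+2·4 = 36 | 6·6 = 36
A: 4·5+4·1+1·8+2·8 = 48 | 6·8 = 48
gcd(4,4,1,2,6) = 1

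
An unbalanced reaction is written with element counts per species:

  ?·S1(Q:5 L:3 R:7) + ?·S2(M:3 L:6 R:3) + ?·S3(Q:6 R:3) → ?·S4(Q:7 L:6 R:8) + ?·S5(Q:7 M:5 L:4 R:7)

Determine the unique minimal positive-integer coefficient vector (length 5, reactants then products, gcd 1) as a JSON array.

Q: 4·5+5·0+6·6 = 56 | 5·7+3·7 = 56
M: 4·0+5·3+6·0 = 15 | 5·0+3·5 = 15
L: 4·3+5·6+6·0 = 42 | 5·6+3·4 = 42
R: 4·7+5·3+6·3 = 61 | 5·8+3·7 = 61
gcd(4,5,6,5,3) = 1

Coefficients: [4, 5, 6, 5, 3]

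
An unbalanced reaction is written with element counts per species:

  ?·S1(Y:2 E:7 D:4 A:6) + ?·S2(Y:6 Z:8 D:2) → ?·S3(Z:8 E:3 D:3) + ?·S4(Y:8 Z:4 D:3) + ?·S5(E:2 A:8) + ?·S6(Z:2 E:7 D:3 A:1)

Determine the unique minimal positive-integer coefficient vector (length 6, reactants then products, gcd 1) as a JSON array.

Y: 3·2+3·6 = 24 | 1·0+3·8+2·0+2·0 = 24
Z: 3·0+3·8 = 24 | 1·8+3·4+2·0+2·2 = 24
E: 3·7+3·0 = 21 | 1·3+3·0+2·2+2·7 = 21
D: 3·4+3·2 = 18 | 1·3+3·3+2·0+2·3 = 18
A: 3·6+3·0 = 18 | 1·0+3·0+2·8+2·1 = 18
gcd(3,3,1,3,2,2) = 1

Coefficients: [3, 3, 1, 3, 2, 2]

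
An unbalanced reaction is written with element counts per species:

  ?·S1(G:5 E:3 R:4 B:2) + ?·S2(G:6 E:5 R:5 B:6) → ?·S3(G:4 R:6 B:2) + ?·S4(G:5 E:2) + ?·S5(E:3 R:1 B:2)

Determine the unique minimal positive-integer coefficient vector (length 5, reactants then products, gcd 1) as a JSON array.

G: 6·5+1·6 = 36 | 4·4+4·5+5·0 = 36
E: 6·3+1·5 = 23 | 4·0+4·2+5·3 = 23
R: 6·4+1·5 = 29 | 4·6+4·0+5·1 = 29
B: 6·2+1·6 = 18 | 4·2+4·0+5·2 = 18
gcd(6,1,4,4,5) = 1

Coefficients: [6, 1, 4, 4, 5]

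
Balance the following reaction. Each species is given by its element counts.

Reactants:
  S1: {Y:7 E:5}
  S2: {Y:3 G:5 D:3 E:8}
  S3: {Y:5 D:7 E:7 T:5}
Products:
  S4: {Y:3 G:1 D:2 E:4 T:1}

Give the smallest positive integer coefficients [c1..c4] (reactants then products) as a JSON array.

Coefficients: [1, 1, 1, 5]

Y: 1·7+1·3+1·5 = 15 | 5·3 = 15
G: 1·0+1·5+1·0 = 5 | 5·1 = 5
D: 1·0+1·3+1·7 = 10 | 5·2 = 10
E: 1·5+1·8+1·7 = 20 | 5·4 = 20
T: 1·0+1·0+1·5 = 5 | 5·1 = 5
gcd(1,1,1,5) = 1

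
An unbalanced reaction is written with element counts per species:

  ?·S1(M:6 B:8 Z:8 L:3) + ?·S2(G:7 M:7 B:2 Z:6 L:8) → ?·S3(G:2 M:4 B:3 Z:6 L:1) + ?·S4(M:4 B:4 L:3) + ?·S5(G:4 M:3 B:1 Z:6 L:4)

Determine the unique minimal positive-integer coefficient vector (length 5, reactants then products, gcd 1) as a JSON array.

G: 3·0+4·7 = 28 | 2·2+5·0+6·4 = 28
M: 3·6+4·7 = 46 | 2·4+5·4+6·3 = 46
B: 3·8+4·2 = 32 | 2·3+5·4+6·1 = 32
Z: 3·8+4·6 = 48 | 2·6+5·0+6·6 = 48
L: 3·3+4·8 = 41 | 2·1+5·3+6·4 = 41
gcd(3,4,2,5,6) = 1

Coefficients: [3, 4, 2, 5, 6]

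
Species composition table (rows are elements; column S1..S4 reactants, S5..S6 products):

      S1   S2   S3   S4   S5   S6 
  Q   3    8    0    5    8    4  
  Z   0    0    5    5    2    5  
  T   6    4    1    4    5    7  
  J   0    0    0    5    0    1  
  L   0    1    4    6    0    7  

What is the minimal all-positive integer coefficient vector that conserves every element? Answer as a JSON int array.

Q: 5·3+5·8+6·0+1·5 = 60 | 5·8+5·4 = 60
Z: 5·0+5·0+6·5+1·5 = 35 | 5·2+5·5 = 35
T: 5·6+5·4+6·1+1·4 = 60 | 5·5+5·7 = 60
J: 5·0+5·0+6·0+1·5 = 5 | 5·0+5·1 = 5
L: 5·0+5·1+6·4+1·6 = 35 | 5·0+5·7 = 35
gcd(5,5,6,1,5,5) = 1

Coefficients: [5, 5, 6, 1, 5, 5]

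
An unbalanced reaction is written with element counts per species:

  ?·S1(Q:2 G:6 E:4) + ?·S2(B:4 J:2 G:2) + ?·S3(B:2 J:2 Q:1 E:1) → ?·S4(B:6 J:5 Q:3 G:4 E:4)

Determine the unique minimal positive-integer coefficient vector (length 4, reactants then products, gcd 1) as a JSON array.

Coefficients: [1, 1, 4, 2]

B: 1·0+1·4+4·2 = 12 | 2·6 = 12
J: 1·0+1·2+4·2 = 10 | 2·5 = 10
Q: 1·2+1·0+4·1 = 6 | 2·3 = 6
G: 1·6+1·2+4·0 = 8 | 2·4 = 8
E: 1·4+1·0+4·1 = 8 | 2·4 = 8
gcd(1,1,4,2) = 1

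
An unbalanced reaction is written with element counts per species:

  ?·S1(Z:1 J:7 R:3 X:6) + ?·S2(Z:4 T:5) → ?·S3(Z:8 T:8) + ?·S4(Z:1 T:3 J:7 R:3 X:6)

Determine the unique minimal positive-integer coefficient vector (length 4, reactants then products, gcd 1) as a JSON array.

Z: 2·1+6·4 = 26 | 3·8+2·1 = 26
T: 2·0+6·5 = 30 | 3·8+2·3 = 30
J: 2·7+6·0 = 14 | 3·0+2·7 = 14
R: 2·3+6·0 = 6 | 3·0+2·3 = 6
X: 2·6+6·0 = 12 | 3·0+2·6 = 12
gcd(2,6,3,2) = 1

Coefficients: [2, 6, 3, 2]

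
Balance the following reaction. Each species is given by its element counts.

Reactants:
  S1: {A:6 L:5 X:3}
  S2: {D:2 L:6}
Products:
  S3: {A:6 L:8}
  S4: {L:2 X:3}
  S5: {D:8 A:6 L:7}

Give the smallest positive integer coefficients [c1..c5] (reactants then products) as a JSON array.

Coefficients: [5, 4, 4, 5, 1]

D: 5·0+4·2 = 8 | 4·0+5·0+1·8 = 8
A: 5·6+4·0 = 30 | 4·6+5·0+1·6 = 30
L: 5·5+4·6 = 49 | 4·8+5·2+1·7 = 49
X: 5·3+4·0 = 15 | 4·0+5·3+1·0 = 15
gcd(5,4,4,5,1) = 1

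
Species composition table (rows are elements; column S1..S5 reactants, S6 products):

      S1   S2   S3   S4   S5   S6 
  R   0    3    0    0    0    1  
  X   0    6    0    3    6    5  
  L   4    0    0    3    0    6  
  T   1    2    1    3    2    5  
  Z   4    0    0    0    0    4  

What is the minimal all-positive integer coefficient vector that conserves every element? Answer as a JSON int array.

R: 6·0+2·3+6·0+4·0+1·0 = 6 | 6·1 = 6
X: 6·0+2·6+6·0+4·3+1·6 = 30 | 6·5 = 30
L: 6·4+2·0+6·0+4·3+1·0 = 36 | 6·6 = 36
T: 6·1+2·2+6·1+4·3+1·2 = 30 | 6·5 = 30
Z: 6·4+2·0+6·0+4·0+1·0 = 24 | 6·4 = 24
gcd(6,2,6,4,1,6) = 1

Coefficients: [6, 2, 6, 4, 1, 6]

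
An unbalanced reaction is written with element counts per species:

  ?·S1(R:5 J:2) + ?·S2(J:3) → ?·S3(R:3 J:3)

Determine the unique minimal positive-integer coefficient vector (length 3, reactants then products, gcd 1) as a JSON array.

Coefficients: [3, 3, 5]

R: 3·5+3·0 = 15 | 5·3 = 15
J: 3·2+3·3 = 15 | 5·3 = 15
gcd(3,3,5) = 1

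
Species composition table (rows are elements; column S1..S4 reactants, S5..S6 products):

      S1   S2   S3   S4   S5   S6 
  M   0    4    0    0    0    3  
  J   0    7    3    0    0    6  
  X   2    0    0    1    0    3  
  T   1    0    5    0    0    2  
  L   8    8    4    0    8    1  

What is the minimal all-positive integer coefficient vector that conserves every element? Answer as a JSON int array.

Coefficients: [3, 3, 1, 6, 6, 4]

M: 3·0+3·4+1·0+6·0 = 12 | 6·0+4·3 = 12
J: 3·0+3·7+1·3+6·0 = 24 | 6·0+4·6 = 24
X: 3·2+3·0+1·0+6·1 = 12 | 6·0+4·3 = 12
T: 3·1+3·0+1·5+6·0 = 8 | 6·0+4·2 = 8
L: 3·8+3·8+1·4+6·0 = 52 | 6·8+4·1 = 52
gcd(3,3,1,6,6,4) = 1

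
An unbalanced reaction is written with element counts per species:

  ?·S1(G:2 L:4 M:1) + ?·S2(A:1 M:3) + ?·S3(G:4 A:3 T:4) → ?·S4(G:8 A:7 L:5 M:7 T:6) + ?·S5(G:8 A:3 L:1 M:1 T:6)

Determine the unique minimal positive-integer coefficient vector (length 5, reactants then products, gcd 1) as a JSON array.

G: 4·2+6·0+6·4 = 32 | 3·8+1·8 = 32
A: 4·0+6·1+6·3 = 24 | 3·7+1·3 = 24
L: 4·4+6·0+6·0 = 16 | 3·5+1·1 = 16
M: 4·1+6·3+6·0 = 22 | 3·7+1·1 = 22
T: 4·0+6·0+6·4 = 24 | 3·6+1·6 = 24
gcd(4,6,6,3,1) = 1

Coefficients: [4, 6, 6, 3, 1]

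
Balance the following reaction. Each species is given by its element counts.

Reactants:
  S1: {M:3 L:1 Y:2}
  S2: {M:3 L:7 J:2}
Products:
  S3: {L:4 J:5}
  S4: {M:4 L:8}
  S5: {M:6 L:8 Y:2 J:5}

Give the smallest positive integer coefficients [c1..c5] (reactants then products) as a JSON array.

Coefficients: [1, 5, 1, 3, 1]

M: 1·3+5·3 = 18 | 1·0+3·4+1·6 = 18
L: 1·1+5·7 = 36 | 1·4+3·8+1·8 = 36
Y: 1·2+5·0 = 2 | 1·0+3·0+1·2 = 2
J: 1·0+5·2 = 10 | 1·5+3·0+1·5 = 10
gcd(1,5,1,3,1) = 1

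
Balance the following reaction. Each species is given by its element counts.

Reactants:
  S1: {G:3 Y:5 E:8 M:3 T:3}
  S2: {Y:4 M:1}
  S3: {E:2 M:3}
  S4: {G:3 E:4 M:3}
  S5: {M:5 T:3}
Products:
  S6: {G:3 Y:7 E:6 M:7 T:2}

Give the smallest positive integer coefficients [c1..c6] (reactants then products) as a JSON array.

Coefficients: [1, 4, 1, 2, 1, 3]

G: 1·3+4·0+1·0+2·3+1·0 = 9 | 3·3 = 9
Y: 1·5+4·4+1·0+2·0+1·0 = 21 | 3·7 = 21
E: 1·8+4·0+1·2+2·4+1·0 = 18 | 3·6 = 18
M: 1·3+4·1+1·3+2·3+1·5 = 21 | 3·7 = 21
T: 1·3+4·0+1·0+2·0+1·3 = 6 | 3·2 = 6
gcd(1,4,1,2,1,3) = 1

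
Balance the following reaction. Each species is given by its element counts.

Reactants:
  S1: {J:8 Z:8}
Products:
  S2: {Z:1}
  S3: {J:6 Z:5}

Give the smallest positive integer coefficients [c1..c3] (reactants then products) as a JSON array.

J: 3·8 = 24 | 4·0+4·6 = 24
Z: 3·8 = 24 | 4·1+4·5 = 24
gcd(3,4,4) = 1

Coefficients: [3, 4, 4]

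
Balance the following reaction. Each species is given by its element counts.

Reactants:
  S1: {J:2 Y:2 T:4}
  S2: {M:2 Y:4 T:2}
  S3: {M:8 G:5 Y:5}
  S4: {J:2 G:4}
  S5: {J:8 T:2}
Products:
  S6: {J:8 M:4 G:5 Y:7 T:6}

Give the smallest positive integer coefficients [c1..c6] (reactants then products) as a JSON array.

J: 3·2+6·0+1·0+5·2+3·8 = 40 | 5·8 = 40
M: 3·0+6·2+1·8+5·0+3·0 = 20 | 5·4 = 20
G: 3·0+6·0+1·5+5·4+3·0 = 25 | 5·5 = 25
Y: 3·2+6·4+1·5+5·0+3·0 = 35 | 5·7 = 35
T: 3·4+6·2+1·0+5·0+3·2 = 30 | 5·6 = 30
gcd(3,6,1,5,3,5) = 1

Coefficients: [3, 6, 1, 5, 3, 5]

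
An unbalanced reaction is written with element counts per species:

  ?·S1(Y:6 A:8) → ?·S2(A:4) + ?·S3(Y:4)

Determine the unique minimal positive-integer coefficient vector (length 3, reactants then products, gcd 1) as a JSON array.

Y: 2·6 = 12 | 4·0+3·4 = 12
A: 2·8 = 16 | 4·4+3·0 = 16
gcd(2,4,3) = 1

Coefficients: [2, 4, 3]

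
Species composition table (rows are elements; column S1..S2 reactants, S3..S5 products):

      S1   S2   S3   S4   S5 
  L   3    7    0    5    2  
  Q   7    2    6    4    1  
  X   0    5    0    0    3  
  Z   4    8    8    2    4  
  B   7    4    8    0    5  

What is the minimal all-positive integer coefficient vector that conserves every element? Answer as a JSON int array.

L: 3·3+3·7 = 30 | 1·0+4·5+5·2 = 30
Q: 3·7+3·2 = 27 | 1·6+4·4+5·1 = 27
X: 3·0+3·5 = 15 | 1·0+4·0+5·3 = 15
Z: 3·4+3·8 = 36 | 1·8+4·2+5·4 = 36
B: 3·7+3·4 = 33 | 1·8+4·0+5·5 = 33
gcd(3,3,1,4,5) = 1

Coefficients: [3, 3, 1, 4, 5]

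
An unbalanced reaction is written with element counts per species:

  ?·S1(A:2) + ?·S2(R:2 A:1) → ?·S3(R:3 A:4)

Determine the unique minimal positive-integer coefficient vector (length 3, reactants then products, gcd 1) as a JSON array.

Coefficients: [5, 6, 4]

R: 5·0+6·2 = 12 | 4·3 = 12
A: 5·2+6·1 = 16 | 4·4 = 16
gcd(5,6,4) = 1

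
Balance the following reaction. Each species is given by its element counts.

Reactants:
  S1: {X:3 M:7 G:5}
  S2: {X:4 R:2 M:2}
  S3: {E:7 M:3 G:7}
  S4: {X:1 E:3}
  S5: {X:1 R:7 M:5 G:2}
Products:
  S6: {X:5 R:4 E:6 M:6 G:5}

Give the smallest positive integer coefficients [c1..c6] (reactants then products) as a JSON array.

X: 1·3+5·4+3·0+5·1+2·1 = 30 | 6·5 = 30
R: 1·0+5·2+3·0+5·0+2·7 = 24 | 6·4 = 24
E: 1·0+5·0+3·7+5·3+2·0 = 36 | 6·6 = 36
M: 1·7+5·2+3·3+5·0+2·5 = 36 | 6·6 = 36
G: 1·5+5·0+3·7+5·0+2·2 = 30 | 6·5 = 30
gcd(1,5,3,5,2,6) = 1

Coefficients: [1, 5, 3, 5, 2, 6]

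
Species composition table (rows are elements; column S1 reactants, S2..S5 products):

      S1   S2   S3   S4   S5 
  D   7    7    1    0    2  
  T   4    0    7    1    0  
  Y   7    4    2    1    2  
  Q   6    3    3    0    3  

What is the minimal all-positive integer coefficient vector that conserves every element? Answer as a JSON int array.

D: 3·7 = 21 | 2·7+1·1+5·0+3·2 = 21
T: 3·4 = 12 | 2·0+1·7+5·1+3·0 = 12
Y: 3·7 = 21 | 2·4+1·2+5·1+3·2 = 21
Q: 3·6 = 18 | 2·3+1·3+5·0+3·3 = 18
gcd(3,2,1,5,3) = 1

Coefficients: [3, 2, 1, 5, 3]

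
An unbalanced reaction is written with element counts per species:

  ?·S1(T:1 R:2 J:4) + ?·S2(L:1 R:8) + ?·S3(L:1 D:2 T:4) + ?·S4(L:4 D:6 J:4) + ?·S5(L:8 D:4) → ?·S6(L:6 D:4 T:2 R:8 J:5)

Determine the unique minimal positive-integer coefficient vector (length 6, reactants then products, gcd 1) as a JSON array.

L: 4·0+3·1+1·1+1·4+2·8 = 24 | 4·6 = 24
D: 4·0+3·0+1·2+1·6+2·4 = 16 | 4·4 = 16
T: 4·1+3·0+1·4+1·0+2·0 = 8 | 4·2 = 8
R: 4·2+3·8+1·0+1·0+2·0 = 32 | 4·8 = 32
J: 4·4+3·0+1·0+1·4+2·0 = 20 | 4·5 = 20
gcd(4,3,1,1,2,4) = 1

Coefficients: [4, 3, 1, 1, 2, 4]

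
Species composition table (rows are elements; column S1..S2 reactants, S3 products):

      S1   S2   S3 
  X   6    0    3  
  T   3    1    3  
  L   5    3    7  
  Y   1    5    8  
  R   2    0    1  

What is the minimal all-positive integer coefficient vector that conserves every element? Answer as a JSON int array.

X: 1·6+3·0 = 6 | 2·3 = 6
T: 1·3+3·1 = 6 | 2·3 = 6
L: 1·5+3·3 = 14 | 2·7 = 14
Y: 1·1+3·5 = 16 | 2·8 = 16
R: 1·2+3·0 = 2 | 2·1 = 2
gcd(1,3,2) = 1

Coefficients: [1, 3, 2]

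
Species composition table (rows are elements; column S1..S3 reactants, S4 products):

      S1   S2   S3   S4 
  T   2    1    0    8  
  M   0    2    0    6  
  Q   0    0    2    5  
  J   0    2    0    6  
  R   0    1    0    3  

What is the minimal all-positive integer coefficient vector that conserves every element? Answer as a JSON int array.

T: 5·2+6·1+5·0 = 16 | 2·8 = 16
M: 5·0+6·2+5·0 = 12 | 2·6 = 12
Q: 5·0+6·0+5·2 = 10 | 2·5 = 10
J: 5·0+6·2+5·0 = 12 | 2·6 = 12
R: 5·0+6·1+5·0 = 6 | 2·3 = 6
gcd(5,6,5,2) = 1

Coefficients: [5, 6, 5, 2]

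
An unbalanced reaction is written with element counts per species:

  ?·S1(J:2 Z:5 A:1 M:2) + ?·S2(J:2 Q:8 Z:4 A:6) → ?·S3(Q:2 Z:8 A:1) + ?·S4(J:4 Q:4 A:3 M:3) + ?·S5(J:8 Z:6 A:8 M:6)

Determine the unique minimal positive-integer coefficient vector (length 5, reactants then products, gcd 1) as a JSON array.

J: 6·2+2·2 = 16 | 4·0+2·4+1·8 = 16
Q: 6·0+2·8 = 16 | 4·2+2·4+1·0 = 16
Z: 6·5+2·4 = 38 | 4·8+2·0+1·6 = 38
A: 6·1+2·6 = 18 | 4·1+2·3+1·8 = 18
M: 6·2+2·0 = 12 | 4·0+2·3+1·6 = 12
gcd(6,2,4,2,1) = 1

Coefficients: [6, 2, 4, 2, 1]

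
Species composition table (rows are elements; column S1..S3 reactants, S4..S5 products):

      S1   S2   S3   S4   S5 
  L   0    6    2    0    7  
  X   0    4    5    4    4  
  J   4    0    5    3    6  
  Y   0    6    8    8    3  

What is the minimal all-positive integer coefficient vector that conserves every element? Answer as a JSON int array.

Coefficients: [1, 1, 4, 4, 2]

L: 1·0+1·6+4·2 = 14 | 4·0+2·7 = 14
X: 1·0+1·4+4·5 = 24 | 4·4+2·4 = 24
J: 1·4+1·0+4·5 = 24 | 4·3+2·6 = 24
Y: 1·0+1·6+4·8 = 38 | 4·8+2·3 = 38
gcd(1,1,4,4,2) = 1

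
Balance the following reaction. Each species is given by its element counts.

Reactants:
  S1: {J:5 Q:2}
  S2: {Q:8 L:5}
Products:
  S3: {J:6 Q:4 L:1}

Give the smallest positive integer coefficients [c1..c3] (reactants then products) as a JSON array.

J: 6·5+1·0 = 30 | 5·6 = 30
Q: 6·2+1·8 = 20 | 5·4 = 20
L: 6·0+1·5 = 5 | 5·1 = 5
gcd(6,1,5) = 1

Coefficients: [6, 1, 5]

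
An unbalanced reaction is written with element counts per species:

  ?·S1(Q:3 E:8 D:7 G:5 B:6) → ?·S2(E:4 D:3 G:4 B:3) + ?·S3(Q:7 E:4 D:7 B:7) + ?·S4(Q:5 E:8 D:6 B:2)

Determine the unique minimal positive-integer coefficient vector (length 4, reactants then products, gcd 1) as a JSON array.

Coefficients: [4, 5, 1, 1]

Q: 4·3 = 12 | 5·0+1·7+1·5 = 12
E: 4·8 = 32 | 5·4+1·4+1·8 = 32
D: 4·7 = 28 | 5·3+1·7+1·6 = 28
G: 4·5 = 20 | 5·4+1·0+1·0 = 20
B: 4·6 = 24 | 5·3+1·7+1·2 = 24
gcd(4,5,1,1) = 1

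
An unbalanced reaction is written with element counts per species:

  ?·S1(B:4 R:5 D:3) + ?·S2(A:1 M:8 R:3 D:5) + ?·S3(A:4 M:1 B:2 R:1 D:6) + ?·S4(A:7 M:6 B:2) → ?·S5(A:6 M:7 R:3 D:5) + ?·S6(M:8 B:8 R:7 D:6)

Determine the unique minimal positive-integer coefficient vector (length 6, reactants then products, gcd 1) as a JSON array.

Coefficients: [4, 5, 1, 3, 5, 3]

A: 4·0+5·1+1·4+3·7 = 30 | 5·6+3·0 = 30
M: 4·0+5·8+1·1+3·6 = 59 | 5·7+3·8 = 59
B: 4·4+5·0+1·2+3·2 = 24 | 5·0+3·8 = 24
R: 4·5+5·3+1·1+3·0 = 36 | 5·3+3·7 = 36
D: 4·3+5·5+1·6+3·0 = 43 | 5·5+3·6 = 43
gcd(4,5,1,3,5,3) = 1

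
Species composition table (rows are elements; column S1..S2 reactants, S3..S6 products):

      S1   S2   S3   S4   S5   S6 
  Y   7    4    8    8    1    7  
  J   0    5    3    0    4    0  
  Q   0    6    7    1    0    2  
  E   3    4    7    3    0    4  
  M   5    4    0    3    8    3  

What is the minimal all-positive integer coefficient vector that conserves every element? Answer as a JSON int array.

Coefficients: [6, 3, 1, 1, 3, 5]

Y: 6·7+3·4 = 54 | 1·8+1·8+3·1+5·7 = 54
J: 6·0+3·5 = 15 | 1·3+1·0+3·4+5·0 = 15
Q: 6·0+3·6 = 18 | 1·7+1·1+3·0+5·2 = 18
E: 6·3+3·4 = 30 | 1·7+1·3+3·0+5·4 = 30
M: 6·5+3·4 = 42 | 1·0+1·3+3·8+5·3 = 42
gcd(6,3,1,1,3,5) = 1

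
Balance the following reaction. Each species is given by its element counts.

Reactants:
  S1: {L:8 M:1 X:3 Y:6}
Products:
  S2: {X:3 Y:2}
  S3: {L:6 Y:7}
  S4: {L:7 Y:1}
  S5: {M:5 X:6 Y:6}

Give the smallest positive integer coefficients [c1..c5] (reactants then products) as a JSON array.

L: 5·8 = 40 | 3·0+2·6+4·7+1·0 = 40
M: 5·1 = 5 | 3·0+2·0+4·0+1·5 = 5
X: 5·3 = 15 | 3·3+2·0+4·0+1·6 = 15
Y: 5·6 = 30 | 3·2+2·7+4·1+1·6 = 30
gcd(5,3,2,4,1) = 1

Coefficients: [5, 3, 2, 4, 1]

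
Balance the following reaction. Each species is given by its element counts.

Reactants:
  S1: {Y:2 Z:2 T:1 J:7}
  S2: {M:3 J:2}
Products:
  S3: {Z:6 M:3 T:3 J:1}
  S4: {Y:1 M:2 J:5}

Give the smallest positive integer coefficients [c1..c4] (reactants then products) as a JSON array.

Y: 3·2+5·0 = 6 | 1·0+6·1 = 6
Z: 3·2+5·0 = 6 | 1·6+6·0 = 6
M: 3·0+5·3 = 15 | 1·3+6·2 = 15
T: 3·1+5·0 = 3 | 1·3+6·0 = 3
J: 3·7+5·2 = 31 | 1·1+6·5 = 31
gcd(3,5,1,6) = 1

Coefficients: [3, 5, 1, 6]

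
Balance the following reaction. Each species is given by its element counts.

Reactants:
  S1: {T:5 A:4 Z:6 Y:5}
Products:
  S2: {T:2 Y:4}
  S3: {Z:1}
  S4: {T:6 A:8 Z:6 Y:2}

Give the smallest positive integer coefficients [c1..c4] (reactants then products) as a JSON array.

Coefficients: [2, 2, 6, 1]

T: 2·5 = 10 | 2·2+6·0+1·6 = 10
A: 2·4 = 8 | 2·0+6·0+1·8 = 8
Z: 2·6 = 12 | 2·0+6·1+1·6 = 12
Y: 2·5 = 10 | 2·4+6·0+1·2 = 10
gcd(2,2,6,1) = 1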